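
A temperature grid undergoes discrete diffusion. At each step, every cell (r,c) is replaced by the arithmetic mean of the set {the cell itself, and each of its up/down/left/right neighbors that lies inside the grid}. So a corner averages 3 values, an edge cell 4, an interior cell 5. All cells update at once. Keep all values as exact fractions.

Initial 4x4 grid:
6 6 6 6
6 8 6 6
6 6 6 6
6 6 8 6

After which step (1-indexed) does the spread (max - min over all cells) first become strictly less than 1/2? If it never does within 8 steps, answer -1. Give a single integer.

Answer: 3

Derivation:
Step 1: max=20/3, min=6, spread=2/3
Step 2: max=391/60, min=6, spread=31/60
Step 3: max=5759/900, min=733/120, spread=523/1800
  -> spread < 1/2 first at step 3
Step 4: max=171947/27000, min=7373/1200, spread=12109/54000
Step 5: max=5139311/810000, min=668117/108000, spread=256867/1620000
Step 6: max=307541311/48600000, min=20111431/3240000, spread=2934923/24300000
Step 7: max=4606196969/729000000, min=201718231/32400000, spread=135073543/1458000000
Step 8: max=276003074629/43740000000, min=18188102879/2916000000, spread=795382861/10935000000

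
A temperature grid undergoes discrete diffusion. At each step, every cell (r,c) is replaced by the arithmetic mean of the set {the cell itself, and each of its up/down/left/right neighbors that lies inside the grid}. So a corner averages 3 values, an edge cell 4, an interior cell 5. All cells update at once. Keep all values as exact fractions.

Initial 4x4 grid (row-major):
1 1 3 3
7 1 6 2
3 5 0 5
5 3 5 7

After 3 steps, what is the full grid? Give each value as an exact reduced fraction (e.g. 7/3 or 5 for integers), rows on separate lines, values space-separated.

After step 1:
  3 3/2 13/4 8/3
  3 4 12/5 4
  5 12/5 21/5 7/2
  11/3 9/2 15/4 17/3
After step 2:
  5/2 47/16 589/240 119/36
  15/4 133/50 357/100 377/120
  211/60 201/50 13/4 521/120
  79/18 859/240 1087/240 155/36
After step 3:
  49/16 6331/2400 22081/7200 6409/2160
  233/75 271/80 18091/6000 12923/3600
  3527/900 20431/6000 23653/6000 2707/720
  8269/2160 29731/7200 5639/1440 9487/2160

Answer: 49/16 6331/2400 22081/7200 6409/2160
233/75 271/80 18091/6000 12923/3600
3527/900 20431/6000 23653/6000 2707/720
8269/2160 29731/7200 5639/1440 9487/2160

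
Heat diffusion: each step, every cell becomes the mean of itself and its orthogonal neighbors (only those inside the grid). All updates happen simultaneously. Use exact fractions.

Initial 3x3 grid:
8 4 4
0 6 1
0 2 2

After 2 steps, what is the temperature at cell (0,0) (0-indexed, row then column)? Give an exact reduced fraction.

Answer: 13/3

Derivation:
Step 1: cell (0,0) = 4
Step 2: cell (0,0) = 13/3
Full grid after step 2:
  13/3 151/40 47/12
  323/120 347/100 631/240
  20/9 223/120 89/36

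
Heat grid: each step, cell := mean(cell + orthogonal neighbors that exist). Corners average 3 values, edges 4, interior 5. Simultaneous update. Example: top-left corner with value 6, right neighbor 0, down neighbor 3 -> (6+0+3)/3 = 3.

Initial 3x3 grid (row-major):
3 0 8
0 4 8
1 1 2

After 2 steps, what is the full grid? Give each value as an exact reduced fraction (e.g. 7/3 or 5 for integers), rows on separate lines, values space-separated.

After step 1:
  1 15/4 16/3
  2 13/5 11/2
  2/3 2 11/3
After step 2:
  9/4 761/240 175/36
  47/30 317/100 171/40
  14/9 67/30 67/18

Answer: 9/4 761/240 175/36
47/30 317/100 171/40
14/9 67/30 67/18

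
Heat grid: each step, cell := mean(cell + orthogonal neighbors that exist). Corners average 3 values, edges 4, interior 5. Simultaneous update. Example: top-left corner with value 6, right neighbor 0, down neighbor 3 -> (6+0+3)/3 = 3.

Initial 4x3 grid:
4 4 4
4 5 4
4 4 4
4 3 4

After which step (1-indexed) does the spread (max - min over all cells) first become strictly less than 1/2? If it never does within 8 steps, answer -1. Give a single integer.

Answer: 2

Derivation:
Step 1: max=17/4, min=11/3, spread=7/12
Step 2: max=419/100, min=181/48, spread=503/1200
  -> spread < 1/2 first at step 2
Step 3: max=19963/4800, min=55339/14400, spread=91/288
Step 4: max=178583/43200, min=3354161/864000, spread=217499/864000
Step 5: max=71246803/17280000, min=202620259/51840000, spread=222403/1036800
Step 6: max=4257143177/1036800000, min=12226961081/3110400000, spread=10889369/62208000
Step 7: max=254683730443/62208000000, min=736521175579/186624000000, spread=110120063/746496000
Step 8: max=15236017732337/3732480000000, min=44342389497761/11197440000000, spread=5462654797/44789760000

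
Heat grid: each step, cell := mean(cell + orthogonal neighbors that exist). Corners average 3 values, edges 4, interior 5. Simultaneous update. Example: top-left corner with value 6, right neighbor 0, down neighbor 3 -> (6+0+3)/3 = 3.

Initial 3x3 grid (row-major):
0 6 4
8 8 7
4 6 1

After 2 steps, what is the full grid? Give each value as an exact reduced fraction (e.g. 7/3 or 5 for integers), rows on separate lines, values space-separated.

Answer: 85/18 131/24 91/18
17/3 21/4 67/12
21/4 269/48 173/36

Derivation:
After step 1:
  14/3 9/2 17/3
  5 7 5
  6 19/4 14/3
After step 2:
  85/18 131/24 91/18
  17/3 21/4 67/12
  21/4 269/48 173/36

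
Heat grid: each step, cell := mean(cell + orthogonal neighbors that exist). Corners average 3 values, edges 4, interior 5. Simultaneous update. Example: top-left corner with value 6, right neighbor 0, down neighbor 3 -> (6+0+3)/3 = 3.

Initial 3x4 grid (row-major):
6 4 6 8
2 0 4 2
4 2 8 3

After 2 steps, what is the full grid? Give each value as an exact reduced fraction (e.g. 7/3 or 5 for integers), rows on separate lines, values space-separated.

After step 1:
  4 4 11/2 16/3
  3 12/5 4 17/4
  8/3 7/2 17/4 13/3
After step 2:
  11/3 159/40 113/24 181/36
  181/60 169/50 102/25 215/48
  55/18 769/240 193/48 77/18

Answer: 11/3 159/40 113/24 181/36
181/60 169/50 102/25 215/48
55/18 769/240 193/48 77/18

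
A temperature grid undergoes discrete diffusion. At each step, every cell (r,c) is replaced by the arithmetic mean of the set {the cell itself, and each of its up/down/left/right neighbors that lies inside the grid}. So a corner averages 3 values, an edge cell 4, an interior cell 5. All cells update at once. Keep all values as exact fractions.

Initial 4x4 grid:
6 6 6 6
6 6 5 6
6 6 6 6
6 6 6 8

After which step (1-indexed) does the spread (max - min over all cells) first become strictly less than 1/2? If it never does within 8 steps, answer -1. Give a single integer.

Answer: 3

Derivation:
Step 1: max=20/3, min=23/4, spread=11/12
Step 2: max=59/9, min=289/50, spread=349/450
Step 3: max=13663/2160, min=14033/2400, spread=10333/21600
  -> spread < 1/2 first at step 3
Step 4: max=406141/64800, min=141649/24000, spread=236887/648000
Step 5: max=12039511/1944000, min=12769961/2160000, spread=5465461/19440000
Step 6: max=71848181/11664000, min=128055187/21600000, spread=134919001/583200000
Step 7: max=10719229903/1749600000, min=1154967827/194400000, spread=16225973/87480000
Step 8: max=320515170601/52488000000, min=34703150549/5832000000, spread=409340783/2624400000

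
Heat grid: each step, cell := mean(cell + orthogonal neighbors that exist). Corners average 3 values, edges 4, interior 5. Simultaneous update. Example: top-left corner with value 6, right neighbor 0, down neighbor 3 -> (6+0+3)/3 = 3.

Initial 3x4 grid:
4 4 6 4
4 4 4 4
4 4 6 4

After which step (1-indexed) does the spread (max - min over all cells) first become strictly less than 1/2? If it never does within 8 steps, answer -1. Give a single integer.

Step 1: max=24/5, min=4, spread=4/5
Step 2: max=277/60, min=4, spread=37/60
Step 3: max=2437/540, min=149/36, spread=101/270
  -> spread < 1/2 first at step 3
Step 4: max=60551/13500, min=9391/2250, spread=841/2700
Step 5: max=135379/30375, min=342299/81000, spread=11227/48600
Step 6: max=215934341/48600000, min=17189543/4050000, spread=386393/1944000
Step 7: max=1934499481/437400000, min=1037441437/243000000, spread=41940559/273375000
Step 8: max=772216076621/174960000000, min=62404281083/14580000000, spread=186917629/1399680000

Answer: 3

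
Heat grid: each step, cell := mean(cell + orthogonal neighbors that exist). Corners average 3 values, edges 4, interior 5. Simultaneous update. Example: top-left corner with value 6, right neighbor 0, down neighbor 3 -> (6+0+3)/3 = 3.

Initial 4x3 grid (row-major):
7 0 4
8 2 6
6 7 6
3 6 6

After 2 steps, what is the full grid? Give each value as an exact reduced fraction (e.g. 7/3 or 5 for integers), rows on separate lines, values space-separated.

Answer: 14/3 971/240 133/36
427/80 47/10 1121/240
443/80 111/20 443/80
11/2 219/40 71/12

Derivation:
After step 1:
  5 13/4 10/3
  23/4 23/5 9/2
  6 27/5 25/4
  5 11/2 6
After step 2:
  14/3 971/240 133/36
  427/80 47/10 1121/240
  443/80 111/20 443/80
  11/2 219/40 71/12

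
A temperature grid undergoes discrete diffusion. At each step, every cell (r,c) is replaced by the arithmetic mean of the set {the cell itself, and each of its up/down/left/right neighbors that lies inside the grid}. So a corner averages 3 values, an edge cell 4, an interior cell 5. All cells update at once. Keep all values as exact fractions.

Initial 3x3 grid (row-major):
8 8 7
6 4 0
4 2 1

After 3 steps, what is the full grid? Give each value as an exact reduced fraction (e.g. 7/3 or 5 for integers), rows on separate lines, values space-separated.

After step 1:
  22/3 27/4 5
  11/2 4 3
  4 11/4 1
After step 2:
  235/36 277/48 59/12
  125/24 22/5 13/4
  49/12 47/16 9/4
After step 3:
  2521/432 15563/2880 223/48
  7279/1440 647/150 889/240
  587/144 3281/960 45/16

Answer: 2521/432 15563/2880 223/48
7279/1440 647/150 889/240
587/144 3281/960 45/16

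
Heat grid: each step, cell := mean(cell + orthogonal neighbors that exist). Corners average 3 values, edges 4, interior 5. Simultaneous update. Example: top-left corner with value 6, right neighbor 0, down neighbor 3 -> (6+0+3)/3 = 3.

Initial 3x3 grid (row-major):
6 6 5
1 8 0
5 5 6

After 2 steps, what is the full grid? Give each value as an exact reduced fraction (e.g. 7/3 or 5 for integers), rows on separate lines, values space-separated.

After step 1:
  13/3 25/4 11/3
  5 4 19/4
  11/3 6 11/3
After step 2:
  187/36 73/16 44/9
  17/4 26/5 193/48
  44/9 13/3 173/36

Answer: 187/36 73/16 44/9
17/4 26/5 193/48
44/9 13/3 173/36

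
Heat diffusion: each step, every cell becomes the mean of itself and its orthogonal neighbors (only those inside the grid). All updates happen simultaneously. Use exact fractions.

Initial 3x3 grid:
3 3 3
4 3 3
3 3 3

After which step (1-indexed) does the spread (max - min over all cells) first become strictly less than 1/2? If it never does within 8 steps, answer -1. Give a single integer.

Answer: 1

Derivation:
Step 1: max=10/3, min=3, spread=1/3
  -> spread < 1/2 first at step 1
Step 2: max=787/240, min=3, spread=67/240
Step 3: max=6917/2160, min=607/200, spread=1807/10800
Step 4: max=2749963/864000, min=16561/5400, spread=33401/288000
Step 5: max=24557933/7776000, min=1663391/540000, spread=3025513/38880000
Step 6: max=9796126867/3110400000, min=89155949/28800000, spread=53531/995328
Step 7: max=585904925849/186624000000, min=24119116051/7776000000, spread=450953/11943936
Step 8: max=35101223560603/11197440000000, min=2900368610519/933120000000, spread=3799043/143327232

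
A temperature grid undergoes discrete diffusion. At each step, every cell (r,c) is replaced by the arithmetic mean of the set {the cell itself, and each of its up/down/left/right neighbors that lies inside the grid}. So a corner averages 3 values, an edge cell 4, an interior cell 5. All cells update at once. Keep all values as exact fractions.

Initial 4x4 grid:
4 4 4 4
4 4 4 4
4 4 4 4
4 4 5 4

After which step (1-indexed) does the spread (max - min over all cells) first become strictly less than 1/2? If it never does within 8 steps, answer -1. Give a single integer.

Answer: 1

Derivation:
Step 1: max=13/3, min=4, spread=1/3
  -> spread < 1/2 first at step 1
Step 2: max=511/120, min=4, spread=31/120
Step 3: max=4531/1080, min=4, spread=211/1080
Step 4: max=448843/108000, min=4, spread=16843/108000
Step 5: max=4026643/972000, min=36079/9000, spread=130111/972000
Step 6: max=120282367/29160000, min=2167159/540000, spread=3255781/29160000
Step 7: max=3599553691/874800000, min=2171107/540000, spread=82360351/874800000
Step 8: max=107727316891/26244000000, min=391306441/97200000, spread=2074577821/26244000000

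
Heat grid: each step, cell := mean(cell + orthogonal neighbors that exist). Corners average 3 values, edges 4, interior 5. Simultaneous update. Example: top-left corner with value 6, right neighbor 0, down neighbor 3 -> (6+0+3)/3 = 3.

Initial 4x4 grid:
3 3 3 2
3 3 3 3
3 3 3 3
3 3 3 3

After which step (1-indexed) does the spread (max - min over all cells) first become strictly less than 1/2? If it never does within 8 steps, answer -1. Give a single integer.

Answer: 1

Derivation:
Step 1: max=3, min=8/3, spread=1/3
  -> spread < 1/2 first at step 1
Step 2: max=3, min=49/18, spread=5/18
Step 3: max=3, min=607/216, spread=41/216
Step 4: max=3, min=18397/6480, spread=1043/6480
Step 5: max=3, min=557647/194400, spread=25553/194400
Step 6: max=53921/18000, min=16824541/5832000, spread=645863/5832000
Step 7: max=359029/120000, min=507238309/174960000, spread=16225973/174960000
Step 8: max=161299/54000, min=15268922017/5248800000, spread=409340783/5248800000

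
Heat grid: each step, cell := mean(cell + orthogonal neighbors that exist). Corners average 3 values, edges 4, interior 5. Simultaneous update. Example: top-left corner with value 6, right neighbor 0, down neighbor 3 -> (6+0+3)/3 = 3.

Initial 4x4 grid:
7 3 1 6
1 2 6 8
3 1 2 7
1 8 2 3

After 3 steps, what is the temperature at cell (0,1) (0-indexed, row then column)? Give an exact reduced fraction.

Answer: 25201/7200

Derivation:
Step 1: cell (0,1) = 13/4
Step 2: cell (0,1) = 811/240
Step 3: cell (0,1) = 25201/7200
Full grid after step 3:
  857/270 25201/7200 403/96 24/5
  22231/7200 977/300 2039/500 155/32
  2271/800 3269/1000 769/200 3619/800
  1117/360 7613/2400 3039/800 169/40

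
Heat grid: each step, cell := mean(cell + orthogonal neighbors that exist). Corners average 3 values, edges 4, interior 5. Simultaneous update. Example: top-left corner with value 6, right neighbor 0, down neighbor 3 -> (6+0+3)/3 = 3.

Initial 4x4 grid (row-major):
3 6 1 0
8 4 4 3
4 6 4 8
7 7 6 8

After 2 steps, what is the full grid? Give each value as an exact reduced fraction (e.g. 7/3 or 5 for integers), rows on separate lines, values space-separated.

Answer: 167/36 1051/240 647/240 47/18
167/30 441/100 209/50 421/120
11/2 579/100 129/25 673/120
25/4 95/16 1541/240 58/9

Derivation:
After step 1:
  17/3 7/2 11/4 4/3
  19/4 28/5 16/5 15/4
  25/4 5 28/5 23/4
  6 13/2 25/4 22/3
After step 2:
  167/36 1051/240 647/240 47/18
  167/30 441/100 209/50 421/120
  11/2 579/100 129/25 673/120
  25/4 95/16 1541/240 58/9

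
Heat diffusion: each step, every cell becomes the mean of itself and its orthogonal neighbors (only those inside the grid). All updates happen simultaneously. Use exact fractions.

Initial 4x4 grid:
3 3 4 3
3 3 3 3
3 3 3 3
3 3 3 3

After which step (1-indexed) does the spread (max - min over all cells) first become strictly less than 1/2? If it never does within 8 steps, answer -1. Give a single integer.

Step 1: max=10/3, min=3, spread=1/3
  -> spread < 1/2 first at step 1
Step 2: max=391/120, min=3, spread=31/120
Step 3: max=3451/1080, min=3, spread=211/1080
Step 4: max=340843/108000, min=3, spread=16843/108000
Step 5: max=3054643/972000, min=27079/9000, spread=130111/972000
Step 6: max=91122367/29160000, min=1627159/540000, spread=3255781/29160000
Step 7: max=2724753691/874800000, min=1631107/540000, spread=82360351/874800000
Step 8: max=81483316891/26244000000, min=294106441/97200000, spread=2074577821/26244000000

Answer: 1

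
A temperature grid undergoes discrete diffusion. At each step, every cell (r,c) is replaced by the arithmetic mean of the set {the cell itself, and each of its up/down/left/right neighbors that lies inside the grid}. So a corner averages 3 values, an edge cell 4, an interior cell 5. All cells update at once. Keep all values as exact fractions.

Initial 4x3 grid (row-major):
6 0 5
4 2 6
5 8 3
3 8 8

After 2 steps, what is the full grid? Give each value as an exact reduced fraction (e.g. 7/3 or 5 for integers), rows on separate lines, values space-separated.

After step 1:
  10/3 13/4 11/3
  17/4 4 4
  5 26/5 25/4
  16/3 27/4 19/3
After step 2:
  65/18 57/16 131/36
  199/48 207/50 215/48
  1187/240 136/25 1307/240
  205/36 1417/240 58/9

Answer: 65/18 57/16 131/36
199/48 207/50 215/48
1187/240 136/25 1307/240
205/36 1417/240 58/9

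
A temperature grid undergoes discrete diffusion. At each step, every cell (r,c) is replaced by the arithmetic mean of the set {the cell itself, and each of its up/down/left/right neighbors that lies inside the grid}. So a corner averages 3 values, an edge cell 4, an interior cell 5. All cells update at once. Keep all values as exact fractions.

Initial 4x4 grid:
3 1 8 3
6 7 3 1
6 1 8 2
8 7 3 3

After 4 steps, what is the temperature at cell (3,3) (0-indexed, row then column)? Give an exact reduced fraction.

Answer: 258001/64800

Derivation:
Step 1: cell (3,3) = 8/3
Step 2: cell (3,3) = 137/36
Step 3: cell (3,3) = 7759/2160
Step 4: cell (3,3) = 258001/64800
Full grid after step 4:
  295883/64800 22787/5400 4639/1125 80213/21600
  201637/43200 167221/36000 238583/60000 92597/24000
  126073/24000 56561/12000 785467/180000 799813/216000
  114271/21600 184057/36000 461759/108000 258001/64800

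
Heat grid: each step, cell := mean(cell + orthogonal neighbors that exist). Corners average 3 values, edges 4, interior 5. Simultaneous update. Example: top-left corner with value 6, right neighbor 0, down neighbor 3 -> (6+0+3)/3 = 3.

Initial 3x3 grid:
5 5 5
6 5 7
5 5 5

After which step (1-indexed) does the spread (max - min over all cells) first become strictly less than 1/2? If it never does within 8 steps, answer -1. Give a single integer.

Answer: 2

Derivation:
Step 1: max=17/3, min=5, spread=2/3
Step 2: max=673/120, min=187/36, spread=149/360
  -> spread < 1/2 first at step 2
Step 3: max=5903/1080, min=75737/14400, spread=8909/43200
Step 4: max=2349757/432000, min=686767/129600, spread=181601/1296000
Step 5: max=21015587/3888000, min=275667233/51840000, spread=13621781/155520000
Step 6: max=8389748113/1555200000, min=2489582503/466560000, spread=273419309/4665600000
Step 7: max=75333985583/13996800000, min=997126496297/186624000000, spread=21979934429/559872000000
Step 8: max=30108555223717/5598720000000, min=8987525541727/1679616000000, spread=450410253881/16796160000000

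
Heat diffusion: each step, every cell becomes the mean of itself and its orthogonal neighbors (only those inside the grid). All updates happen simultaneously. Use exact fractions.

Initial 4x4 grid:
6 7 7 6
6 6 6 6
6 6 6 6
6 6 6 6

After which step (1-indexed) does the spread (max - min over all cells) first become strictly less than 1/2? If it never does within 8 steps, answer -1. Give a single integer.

Step 1: max=13/2, min=6, spread=1/2
Step 2: max=383/60, min=6, spread=23/60
  -> spread < 1/2 first at step 2
Step 3: max=11351/1800, min=6, spread=551/1800
Step 4: max=67663/10800, min=1354/225, spread=2671/10800
Step 5: max=10102427/1620000, min=542743/90000, spread=333053/1620000
Step 6: max=302073743/48600000, min=815773/135000, spread=8395463/48600000
Step 7: max=9038987951/1458000000, min=163473007/27000000, spread=211445573/1458000000
Step 8: max=10824748547/1749600000, min=7369076147/1215000000, spread=5331972383/43740000000

Answer: 2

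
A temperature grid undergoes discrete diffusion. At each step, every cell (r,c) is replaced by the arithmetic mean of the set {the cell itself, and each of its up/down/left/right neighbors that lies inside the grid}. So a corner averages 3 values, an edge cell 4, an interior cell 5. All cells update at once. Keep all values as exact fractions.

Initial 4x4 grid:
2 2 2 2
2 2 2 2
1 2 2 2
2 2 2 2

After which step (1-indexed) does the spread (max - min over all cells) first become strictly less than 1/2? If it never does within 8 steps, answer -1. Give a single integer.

Answer: 1

Derivation:
Step 1: max=2, min=5/3, spread=1/3
  -> spread < 1/2 first at step 1
Step 2: max=2, min=209/120, spread=31/120
Step 3: max=2, min=1949/1080, spread=211/1080
Step 4: max=2, min=199157/108000, spread=16843/108000
Step 5: max=17921/9000, min=1805357/972000, spread=130111/972000
Step 6: max=1072841/540000, min=54677633/29160000, spread=3255781/29160000
Step 7: max=1068893/540000, min=1649246309/874800000, spread=82360351/874800000
Step 8: max=191893559/97200000, min=49736683109/26244000000, spread=2074577821/26244000000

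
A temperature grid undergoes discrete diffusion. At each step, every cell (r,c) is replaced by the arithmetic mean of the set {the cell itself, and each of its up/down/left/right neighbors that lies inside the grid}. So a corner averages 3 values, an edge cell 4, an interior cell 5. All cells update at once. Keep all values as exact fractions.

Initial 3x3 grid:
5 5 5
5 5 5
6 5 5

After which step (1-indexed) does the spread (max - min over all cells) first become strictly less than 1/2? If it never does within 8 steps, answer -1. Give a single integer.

Step 1: max=16/3, min=5, spread=1/3
  -> spread < 1/2 first at step 1
Step 2: max=95/18, min=5, spread=5/18
Step 3: max=1121/216, min=5, spread=41/216
Step 4: max=66931/12960, min=1811/360, spread=347/2592
Step 5: max=3994937/777600, min=18157/3600, spread=2921/31104
Step 6: max=239108539/46656000, min=2185483/432000, spread=24611/373248
Step 7: max=14315522033/2799360000, min=49256741/9720000, spread=207329/4478976
Step 8: max=857837952451/167961600000, min=2630801599/518400000, spread=1746635/53747712

Answer: 1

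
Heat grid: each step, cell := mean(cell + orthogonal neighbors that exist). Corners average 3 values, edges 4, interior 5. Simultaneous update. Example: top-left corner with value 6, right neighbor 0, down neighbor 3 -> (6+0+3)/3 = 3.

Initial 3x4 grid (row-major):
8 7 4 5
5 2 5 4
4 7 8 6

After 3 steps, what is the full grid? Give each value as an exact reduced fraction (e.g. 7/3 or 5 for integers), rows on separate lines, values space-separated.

Answer: 11977/2160 9457/1800 18559/3600 5293/1080
25397/4800 2697/500 30899/6000 18889/3600
5821/1080 38303/7200 13381/2400 3937/720

Derivation:
After step 1:
  20/3 21/4 21/4 13/3
  19/4 26/5 23/5 5
  16/3 21/4 13/2 6
After step 2:
  50/9 671/120 583/120 175/36
  439/80 501/100 531/100 299/60
  46/9 1337/240 447/80 35/6
After step 3:
  11977/2160 9457/1800 18559/3600 5293/1080
  25397/4800 2697/500 30899/6000 18889/3600
  5821/1080 38303/7200 13381/2400 3937/720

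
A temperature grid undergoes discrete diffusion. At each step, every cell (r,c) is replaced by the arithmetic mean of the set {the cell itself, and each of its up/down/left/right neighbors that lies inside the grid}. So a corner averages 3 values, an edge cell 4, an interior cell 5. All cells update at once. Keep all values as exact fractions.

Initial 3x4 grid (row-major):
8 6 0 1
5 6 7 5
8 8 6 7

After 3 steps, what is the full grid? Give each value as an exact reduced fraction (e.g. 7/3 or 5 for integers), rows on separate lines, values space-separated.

After step 1:
  19/3 5 7/2 2
  27/4 32/5 24/5 5
  7 7 7 6
After step 2:
  217/36 637/120 153/40 7/2
  1589/240 599/100 267/50 89/20
  83/12 137/20 31/5 6
After step 3:
  12929/2160 4759/900 337/75 157/40
  91999/14400 36131/6000 5161/1000 1929/400
  1631/240 7787/1200 2439/400 111/20

Answer: 12929/2160 4759/900 337/75 157/40
91999/14400 36131/6000 5161/1000 1929/400
1631/240 7787/1200 2439/400 111/20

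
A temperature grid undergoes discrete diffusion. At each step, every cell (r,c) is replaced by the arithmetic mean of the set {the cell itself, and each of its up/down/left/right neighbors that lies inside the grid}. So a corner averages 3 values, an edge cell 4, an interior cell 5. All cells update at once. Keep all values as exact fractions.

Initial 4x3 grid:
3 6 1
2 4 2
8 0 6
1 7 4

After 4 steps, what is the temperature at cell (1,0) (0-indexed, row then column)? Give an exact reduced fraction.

Step 1: cell (1,0) = 17/4
Step 2: cell (1,0) = 101/30
Step 3: cell (1,0) = 13739/3600
Step 4: cell (1,0) = 386153/108000
Full grid after step 4:
  233323/64800 1457117/432000 36883/10800
  386153/108000 329549/90000 246227/72000
  427363/108000 74447/20000 839101/216000
  127939/32400 297647/72000 255103/64800

Answer: 386153/108000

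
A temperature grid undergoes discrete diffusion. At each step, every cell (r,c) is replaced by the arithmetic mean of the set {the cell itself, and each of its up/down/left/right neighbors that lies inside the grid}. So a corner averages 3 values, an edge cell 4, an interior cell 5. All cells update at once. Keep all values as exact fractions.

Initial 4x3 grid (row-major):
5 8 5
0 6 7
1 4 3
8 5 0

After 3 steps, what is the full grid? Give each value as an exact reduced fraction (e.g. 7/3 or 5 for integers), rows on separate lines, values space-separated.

After step 1:
  13/3 6 20/3
  3 5 21/4
  13/4 19/5 7/2
  14/3 17/4 8/3
After step 2:
  40/9 11/2 215/36
  187/48 461/100 245/48
  883/240 99/25 913/240
  73/18 923/240 125/36
After step 3:
  1993/432 3079/600 2387/432
  29933/7200 2307/500 35083/7200
  28063/7200 23879/6000 29413/7200
  4169/1080 55201/14400 1001/270

Answer: 1993/432 3079/600 2387/432
29933/7200 2307/500 35083/7200
28063/7200 23879/6000 29413/7200
4169/1080 55201/14400 1001/270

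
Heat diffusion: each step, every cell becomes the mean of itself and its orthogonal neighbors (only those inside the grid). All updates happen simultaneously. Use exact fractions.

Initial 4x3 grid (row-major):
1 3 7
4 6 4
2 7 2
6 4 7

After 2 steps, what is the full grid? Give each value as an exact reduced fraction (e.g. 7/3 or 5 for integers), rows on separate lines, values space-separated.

After step 1:
  8/3 17/4 14/3
  13/4 24/5 19/4
  19/4 21/5 5
  4 6 13/3
After step 2:
  61/18 983/240 41/9
  58/15 17/4 1153/240
  81/20 99/20 1097/240
  59/12 139/30 46/9

Answer: 61/18 983/240 41/9
58/15 17/4 1153/240
81/20 99/20 1097/240
59/12 139/30 46/9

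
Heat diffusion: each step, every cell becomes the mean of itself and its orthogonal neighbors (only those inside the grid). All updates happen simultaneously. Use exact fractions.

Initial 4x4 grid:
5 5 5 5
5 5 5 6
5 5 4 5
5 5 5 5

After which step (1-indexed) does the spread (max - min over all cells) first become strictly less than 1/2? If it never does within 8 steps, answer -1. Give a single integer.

Step 1: max=16/3, min=19/4, spread=7/12
Step 2: max=187/36, min=487/100, spread=73/225
  -> spread < 1/2 first at step 2
Step 3: max=2221/432, min=11737/2400, spread=5417/21600
Step 4: max=330563/64800, min=7871/1600, spread=943/5184
Step 5: max=9861737/1944000, min=10654609/2160000, spread=2725889/19440000
Step 6: max=294776459/58320000, min=35557829/7200000, spread=67580441/583200000
Step 7: max=1763500693/349920000, min=961420307/194400000, spread=82360351/874800000
Step 8: max=263980244723/52488000000, min=28870121009/5832000000, spread=2074577821/26244000000

Answer: 2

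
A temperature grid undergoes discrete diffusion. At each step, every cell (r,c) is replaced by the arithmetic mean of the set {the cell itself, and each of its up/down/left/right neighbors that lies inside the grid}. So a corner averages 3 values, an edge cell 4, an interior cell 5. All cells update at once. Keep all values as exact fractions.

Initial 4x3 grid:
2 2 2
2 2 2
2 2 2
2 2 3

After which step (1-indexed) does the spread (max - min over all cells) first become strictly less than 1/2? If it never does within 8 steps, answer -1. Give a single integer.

Step 1: max=7/3, min=2, spread=1/3
  -> spread < 1/2 first at step 1
Step 2: max=41/18, min=2, spread=5/18
Step 3: max=473/216, min=2, spread=41/216
Step 4: max=56057/25920, min=2, spread=4217/25920
Step 5: max=3319549/1555200, min=14479/7200, spread=38417/311040
Step 6: max=197824211/93312000, min=290597/144000, spread=1903471/18662400
Step 7: max=11798429089/5598720000, min=8755759/4320000, spread=18038617/223948800
Step 8: max=705114582851/335923200000, min=790526759/388800000, spread=883978523/13436928000

Answer: 1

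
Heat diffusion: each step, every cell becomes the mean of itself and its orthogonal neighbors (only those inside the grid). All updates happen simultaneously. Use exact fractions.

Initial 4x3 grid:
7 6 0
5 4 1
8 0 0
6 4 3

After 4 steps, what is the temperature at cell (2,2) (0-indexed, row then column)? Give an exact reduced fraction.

Step 1: cell (2,2) = 1
Step 2: cell (2,2) = 467/240
Step 3: cell (2,2) = 16499/7200
Step 4: cell (2,2) = 587633/216000
Full grid after step 4:
  193171/43200 3242987/864000 399313/129600
  34929/8000 1304473/360000 602333/216000
  102487/24000 1230973/360000 587633/216000
  176971/43200 3008687/864000 359113/129600

Answer: 587633/216000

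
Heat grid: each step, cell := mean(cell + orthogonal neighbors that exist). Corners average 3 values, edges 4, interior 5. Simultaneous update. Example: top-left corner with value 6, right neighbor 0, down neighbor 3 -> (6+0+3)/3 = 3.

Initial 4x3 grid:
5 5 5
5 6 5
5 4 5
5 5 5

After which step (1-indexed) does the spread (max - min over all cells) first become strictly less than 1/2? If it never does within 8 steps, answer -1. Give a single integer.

Step 1: max=21/4, min=19/4, spread=1/2
Step 2: max=31/6, min=29/6, spread=1/3
  -> spread < 1/2 first at step 2
Step 3: max=4931/960, min=4669/960, spread=131/480
Step 4: max=44041/8640, min=42359/8640, spread=841/4320
Step 5: max=3512863/691200, min=3399137/691200, spread=56863/345600
Step 6: max=31490393/6220800, min=30717607/6220800, spread=386393/3110400
Step 7: max=2515115339/497664000, min=2461524661/497664000, spread=26795339/248832000
Step 8: max=30113891069/5971968000, min=29605788931/5971968000, spread=254051069/2985984000

Answer: 2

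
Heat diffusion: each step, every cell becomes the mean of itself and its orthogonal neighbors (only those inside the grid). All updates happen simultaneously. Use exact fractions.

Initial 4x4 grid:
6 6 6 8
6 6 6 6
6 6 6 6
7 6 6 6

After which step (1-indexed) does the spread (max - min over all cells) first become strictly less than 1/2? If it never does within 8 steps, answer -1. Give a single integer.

Step 1: max=20/3, min=6, spread=2/3
Step 2: max=59/9, min=6, spread=5/9
Step 3: max=689/108, min=581/96, spread=283/864
  -> spread < 1/2 first at step 3
Step 4: max=20483/3240, min=583/96, spread=3227/12960
Step 5: max=608753/97200, min=2632717/432000, spread=655667/3888000
Step 6: max=18180257/2916000, min=79187317/12960000, spread=14524427/116640000
Step 7: max=10864591/1749600, min=95103349/15552000, spread=13237139/139968000
Step 8: max=16257946583/2624400000, min=32106552383/5248800000, spread=409340783/5248800000

Answer: 3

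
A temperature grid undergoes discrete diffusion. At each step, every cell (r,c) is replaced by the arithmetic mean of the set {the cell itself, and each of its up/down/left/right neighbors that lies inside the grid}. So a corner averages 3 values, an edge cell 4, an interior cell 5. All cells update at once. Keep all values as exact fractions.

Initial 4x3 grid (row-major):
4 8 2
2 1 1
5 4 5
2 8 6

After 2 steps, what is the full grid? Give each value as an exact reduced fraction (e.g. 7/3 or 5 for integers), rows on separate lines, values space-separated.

After step 1:
  14/3 15/4 11/3
  3 16/5 9/4
  13/4 23/5 4
  5 5 19/3
After step 2:
  137/36 917/240 29/9
  847/240 84/25 787/240
  317/80 401/100 1031/240
  53/12 157/30 46/9

Answer: 137/36 917/240 29/9
847/240 84/25 787/240
317/80 401/100 1031/240
53/12 157/30 46/9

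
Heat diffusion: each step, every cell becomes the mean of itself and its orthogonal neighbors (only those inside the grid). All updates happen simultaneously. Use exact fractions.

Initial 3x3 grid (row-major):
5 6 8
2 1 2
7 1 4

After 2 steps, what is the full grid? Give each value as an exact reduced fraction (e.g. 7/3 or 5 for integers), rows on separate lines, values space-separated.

After step 1:
  13/3 5 16/3
  15/4 12/5 15/4
  10/3 13/4 7/3
After step 2:
  157/36 64/15 169/36
  829/240 363/100 829/240
  31/9 679/240 28/9

Answer: 157/36 64/15 169/36
829/240 363/100 829/240
31/9 679/240 28/9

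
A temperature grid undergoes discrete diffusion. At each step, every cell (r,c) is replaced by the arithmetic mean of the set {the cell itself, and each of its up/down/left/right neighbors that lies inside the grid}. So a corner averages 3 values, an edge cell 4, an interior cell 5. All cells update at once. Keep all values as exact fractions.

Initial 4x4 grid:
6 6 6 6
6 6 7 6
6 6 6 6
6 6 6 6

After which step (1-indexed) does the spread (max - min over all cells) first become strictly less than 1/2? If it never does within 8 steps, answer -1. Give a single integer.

Answer: 1

Derivation:
Step 1: max=25/4, min=6, spread=1/4
  -> spread < 1/2 first at step 1
Step 2: max=311/50, min=6, spread=11/50
Step 3: max=14767/2400, min=6, spread=367/2400
Step 4: max=66371/10800, min=3613/600, spread=1337/10800
Step 5: max=1985669/324000, min=108469/18000, spread=33227/324000
Step 6: max=59534327/9720000, min=652049/108000, spread=849917/9720000
Step 7: max=1783314347/291600000, min=9788533/1620000, spread=21378407/291600000
Step 8: max=53454462371/8748000000, min=2939688343/486000000, spread=540072197/8748000000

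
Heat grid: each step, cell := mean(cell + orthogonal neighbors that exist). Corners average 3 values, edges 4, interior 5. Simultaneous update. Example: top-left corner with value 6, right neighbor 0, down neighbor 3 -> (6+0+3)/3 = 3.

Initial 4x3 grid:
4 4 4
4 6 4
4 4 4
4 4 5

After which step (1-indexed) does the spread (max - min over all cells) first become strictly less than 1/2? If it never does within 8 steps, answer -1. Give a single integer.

Answer: 2

Derivation:
Step 1: max=9/2, min=4, spread=1/2
Step 2: max=223/50, min=49/12, spread=113/300
  -> spread < 1/2 first at step 2
Step 3: max=10471/2400, min=3013/720, spread=1283/7200
Step 4: max=23369/5400, min=60479/14400, spread=1103/8640
Step 5: max=9329929/2160000, min=10976663/2592000, spread=1096259/12960000
Step 6: max=335431721/77760000, min=659762717/155520000, spread=444029/6220800
Step 7: max=20087348839/4665600000, min=1470565789/345600000, spread=3755371/74649600
Step 8: max=1204554843101/279936000000, min=2385062384077/559872000000, spread=64126139/1492992000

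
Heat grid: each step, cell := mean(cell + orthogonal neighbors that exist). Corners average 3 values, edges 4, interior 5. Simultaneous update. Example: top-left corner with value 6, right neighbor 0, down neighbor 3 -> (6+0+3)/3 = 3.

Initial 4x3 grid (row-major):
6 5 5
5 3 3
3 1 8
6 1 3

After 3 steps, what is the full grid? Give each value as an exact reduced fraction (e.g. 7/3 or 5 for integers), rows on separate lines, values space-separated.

After step 1:
  16/3 19/4 13/3
  17/4 17/5 19/4
  15/4 16/5 15/4
  10/3 11/4 4
After step 2:
  43/9 1069/240 83/18
  251/60 407/100 487/120
  109/30 337/100 157/40
  59/18 797/240 7/2
After step 3:
  9659/2160 64487/14400 9449/2160
  7499/1800 24163/6000 7499/1800
  6509/1800 21983/6000 557/150
  7367/2160 48487/14400 2579/720

Answer: 9659/2160 64487/14400 9449/2160
7499/1800 24163/6000 7499/1800
6509/1800 21983/6000 557/150
7367/2160 48487/14400 2579/720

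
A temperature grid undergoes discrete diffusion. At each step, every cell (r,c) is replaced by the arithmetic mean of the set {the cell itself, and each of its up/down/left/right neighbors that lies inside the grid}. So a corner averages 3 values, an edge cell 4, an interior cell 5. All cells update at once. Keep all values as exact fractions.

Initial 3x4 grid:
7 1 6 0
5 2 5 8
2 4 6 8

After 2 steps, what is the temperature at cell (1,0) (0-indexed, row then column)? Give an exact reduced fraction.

Answer: 77/20

Derivation:
Step 1: cell (1,0) = 4
Step 2: cell (1,0) = 77/20
Full grid after step 2:
  37/9 221/60 64/15 155/36
  77/20 203/50 114/25 453/80
  67/18 979/240 1319/240 55/9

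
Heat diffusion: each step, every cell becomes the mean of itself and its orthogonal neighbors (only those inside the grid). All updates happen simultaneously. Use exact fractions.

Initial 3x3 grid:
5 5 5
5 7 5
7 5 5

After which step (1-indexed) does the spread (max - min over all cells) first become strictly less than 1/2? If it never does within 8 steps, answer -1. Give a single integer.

Step 1: max=6, min=5, spread=1
Step 2: max=53/9, min=209/40, spread=239/360
Step 3: max=20327/3600, min=947/180, spread=1387/3600
  -> spread < 1/2 first at step 3
Step 4: max=91441/16200, min=58069/10800, spread=347/1296
Step 5: max=5414477/972000, min=3487943/648000, spread=2921/15552
Step 6: max=324026269/58320000, min=210890221/38880000, spread=24611/186624
Step 7: max=19347687593/3499200000, min=12682490687/2332800000, spread=207329/2239488
Step 8: max=1158604475521/209952000000, min=763305926389/139968000000, spread=1746635/26873856

Answer: 3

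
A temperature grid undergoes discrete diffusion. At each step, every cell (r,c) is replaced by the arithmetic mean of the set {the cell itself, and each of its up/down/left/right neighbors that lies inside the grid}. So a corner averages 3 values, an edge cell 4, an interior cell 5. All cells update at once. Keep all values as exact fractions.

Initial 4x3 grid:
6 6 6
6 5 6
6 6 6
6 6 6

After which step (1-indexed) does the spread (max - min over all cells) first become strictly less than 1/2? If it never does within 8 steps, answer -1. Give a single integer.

Answer: 1

Derivation:
Step 1: max=6, min=23/4, spread=1/4
  -> spread < 1/2 first at step 1
Step 2: max=6, min=577/100, spread=23/100
Step 3: max=2387/400, min=27989/4800, spread=131/960
Step 4: max=42809/7200, min=252649/43200, spread=841/8640
Step 5: max=8546627/1440000, min=101137949/17280000, spread=56863/691200
Step 6: max=76770457/12960000, min=911585659/155520000, spread=386393/6220800
Step 7: max=30683641187/5184000000, min=364854276869/62208000000, spread=26795339/497664000
Step 8: max=1839153850333/311040000000, min=21911064285871/3732480000000, spread=254051069/5971968000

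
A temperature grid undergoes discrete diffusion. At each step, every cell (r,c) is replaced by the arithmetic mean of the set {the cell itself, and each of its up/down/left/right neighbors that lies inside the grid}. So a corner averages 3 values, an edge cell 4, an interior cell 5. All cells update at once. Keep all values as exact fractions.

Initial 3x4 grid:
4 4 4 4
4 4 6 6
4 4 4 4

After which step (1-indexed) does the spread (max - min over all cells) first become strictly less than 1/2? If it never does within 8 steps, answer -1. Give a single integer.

Step 1: max=5, min=4, spread=1
Step 2: max=287/60, min=4, spread=47/60
Step 3: max=16981/3600, min=817/200, spread=91/144
Step 4: max=1003199/216000, min=4973/1200, spread=108059/216000
Step 5: max=59703661/12960000, min=1002659/240000, spread=222403/518400
  -> spread < 1/2 first at step 5
Step 6: max=3551125799/777600000, min=182160643/43200000, spread=10889369/31104000
Step 7: max=211768455541/46656000000, min=11000191537/2592000000, spread=110120063/373248000
Step 8: max=12634399516319/2799360000000, min=221325327161/51840000000, spread=5462654797/22394880000

Answer: 5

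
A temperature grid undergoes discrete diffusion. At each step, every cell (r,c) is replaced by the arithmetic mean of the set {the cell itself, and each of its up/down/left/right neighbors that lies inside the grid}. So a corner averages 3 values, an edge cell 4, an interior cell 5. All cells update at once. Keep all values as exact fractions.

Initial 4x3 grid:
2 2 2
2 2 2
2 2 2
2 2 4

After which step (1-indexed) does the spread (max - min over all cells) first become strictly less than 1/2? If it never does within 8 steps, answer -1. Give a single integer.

Step 1: max=8/3, min=2, spread=2/3
Step 2: max=23/9, min=2, spread=5/9
Step 3: max=257/108, min=2, spread=41/108
  -> spread < 1/2 first at step 3
Step 4: max=30137/12960, min=2, spread=4217/12960
Step 5: max=1764349/777600, min=7279/3600, spread=38417/155520
Step 6: max=104512211/46656000, min=146597/72000, spread=1903471/9331200
Step 7: max=6199709089/2799360000, min=4435759/2160000, spread=18038617/111974400
Step 8: max=369191382851/167961600000, min=401726759/194400000, spread=883978523/6718464000

Answer: 3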